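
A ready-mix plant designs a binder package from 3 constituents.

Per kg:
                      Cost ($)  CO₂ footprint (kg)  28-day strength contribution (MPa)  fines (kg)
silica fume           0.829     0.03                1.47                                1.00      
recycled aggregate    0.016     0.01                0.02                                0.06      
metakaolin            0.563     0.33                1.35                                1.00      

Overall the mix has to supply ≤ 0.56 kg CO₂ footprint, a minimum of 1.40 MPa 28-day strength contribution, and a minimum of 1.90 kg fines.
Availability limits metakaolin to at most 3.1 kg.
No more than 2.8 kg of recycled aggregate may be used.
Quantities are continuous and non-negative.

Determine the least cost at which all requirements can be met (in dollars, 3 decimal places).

Treat it as an LP. Let x1 = kg of silica fume, x2 = kg of recycled aggregate, x3 = kg of metakaolin.
Minimize 0.829x1 + 0.016x2 + 0.563x3 with:
  0.03x1 + 0.01x2 + 0.33x3 ≤ 0.56   (CO₂ footprint)
  1.47x1 + 0.02x2 + 1.35x3 ≥ 1.4   (28-day strength contribution)
  1x1 + 0.06x2 + 1x3 ≥ 1.9   (fines)
  x3 ≤ 3.1
  x2 ≤ 2.8
  x1, x2, x3 ≥ 0.
All 3 inputs are positive at the optimum. Binding constraints: CO₂ footprint, fines, the recycled aggregate cap.
Solving gives x1 = 0.1319, x2 = 2.8, x3 = 1.6.
Hence cost = 0.829·0.1319 + 0.016·2.8 + 0.563·1.6 = $1.05495.

$1.055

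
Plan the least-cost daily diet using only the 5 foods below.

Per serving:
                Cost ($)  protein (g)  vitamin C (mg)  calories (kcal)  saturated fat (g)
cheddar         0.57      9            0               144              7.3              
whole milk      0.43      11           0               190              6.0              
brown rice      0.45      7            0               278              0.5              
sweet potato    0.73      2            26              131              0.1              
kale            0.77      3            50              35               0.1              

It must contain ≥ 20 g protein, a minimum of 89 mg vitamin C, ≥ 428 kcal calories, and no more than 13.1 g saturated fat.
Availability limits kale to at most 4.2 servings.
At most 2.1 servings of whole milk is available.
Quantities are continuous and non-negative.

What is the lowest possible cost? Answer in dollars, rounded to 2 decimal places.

Let x1 = servings of cheddar, x2 = servings of whole milk, x3 = servings of brown rice, x4 = servings of sweet potato, x5 = servings of kale.
min 0.57x1 + 0.43x2 + 0.45x3 + 0.73x4 + 0.77x5 s.t.:
  9x1 + 11x2 + 7x3 + 2x4 + 3x5 ≥ 20   (protein)
  26x4 + 50x5 ≥ 89   (vitamin C)
  144x1 + 190x2 + 278x3 + 131x4 + 35x5 ≥ 428   (calories)
  7.3x1 + 6x2 + 0.5x3 + 0.1x4 + 0.1x5 ≤ 13.1   (saturated fat)
  x5 ≤ 4.2
  x2 ≤ 2.1
  x1, x2, x3, x4, x5 ≥ 0.
The cheapest feasible vertex uses only whole milk, brown rice, kale; cheddar, sweet potato are not used. There the protein, vitamin C, calories constraints are tight.
Solving gives x2 = 0.8771, x3 = 0.716, x5 = 1.78.
Hence cost = 0.43·0.8771 + 0.45·0.716 + 0.77·1.78 = $2.0700.

$2.07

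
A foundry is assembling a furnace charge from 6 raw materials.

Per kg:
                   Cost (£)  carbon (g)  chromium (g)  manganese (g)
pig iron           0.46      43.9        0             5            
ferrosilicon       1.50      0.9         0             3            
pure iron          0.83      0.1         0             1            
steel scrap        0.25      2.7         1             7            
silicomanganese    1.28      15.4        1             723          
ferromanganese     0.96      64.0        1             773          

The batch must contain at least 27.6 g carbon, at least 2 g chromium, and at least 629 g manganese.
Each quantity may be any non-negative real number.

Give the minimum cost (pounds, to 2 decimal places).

£1.07

This is a linear program. Let x1 = kg of pig iron, x2 = kg of ferrosilicon, x3 = kg of pure iron, x4 = kg of steel scrap, x5 = kg of silicomanganese, x6 = kg of ferromanganese.
min 0.46x1 + 1.5x2 + 0.83x3 + 0.25x4 + 1.28x5 + 0.96x6 with:
  43.9x1 + 0.9x2 + 0.1x3 + 2.7x4 + 15.4x5 + 64x6 ≥ 27.6   (carbon)
  1x4 + 1x5 + 1x6 ≥ 2   (chromium)
  5x1 + 3x2 + 1x3 + 7x4 + 723x5 + 773x6 ≥ 629   (manganese)
  x1, x2, x3, x4, x5, x6 ≥ 0.
At the optimum only steel scrap, ferromanganese are positive (pig iron, ferrosilicon, pure iron, silicomanganese = 0). The chromium and manganese requirements are met with equality.
Optimal quantities: steel scrap = 1.197 kg, ferromanganese = 0.8029 kg.
Cost = 0.25·1.197 + 0.96·0.8029 = 1.0700.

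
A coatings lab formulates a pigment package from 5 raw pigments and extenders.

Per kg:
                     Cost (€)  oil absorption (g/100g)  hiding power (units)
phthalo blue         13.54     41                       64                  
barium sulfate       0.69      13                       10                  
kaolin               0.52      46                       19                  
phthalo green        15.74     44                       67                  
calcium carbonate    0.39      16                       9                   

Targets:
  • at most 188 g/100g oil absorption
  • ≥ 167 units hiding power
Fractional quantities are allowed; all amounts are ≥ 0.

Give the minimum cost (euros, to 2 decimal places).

Let x1 = kg of phthalo blue, x2 = kg of barium sulfate, x3 = kg of kaolin, x4 = kg of phthalo green, x5 = kg of calcium carbonate.
Minimise 13.54x1 + 0.69x2 + 0.52x3 + 15.74x4 + 0.39x5 s.t.:
  41x1 + 13x2 + 46x3 + 44x4 + 16x5 ≤ 188   (oil absorption)
  64x1 + 10x2 + 19x3 + 67x4 + 9x5 ≥ 167   (hiding power)
  x1, x2, x3, x4, x5 ≥ 0.
The cheapest feasible vertex uses only phthalo blue, barium sulfate; kaolin, phthalo green, calcium carbonate are not used. Binding constraints: oil absorption and hiding power.
That vertex is x1 = 0.68957, x2 = 12.287.
Total cost: 13.54·0.68957 + 0.69·12.287 = 17.8148.

€17.81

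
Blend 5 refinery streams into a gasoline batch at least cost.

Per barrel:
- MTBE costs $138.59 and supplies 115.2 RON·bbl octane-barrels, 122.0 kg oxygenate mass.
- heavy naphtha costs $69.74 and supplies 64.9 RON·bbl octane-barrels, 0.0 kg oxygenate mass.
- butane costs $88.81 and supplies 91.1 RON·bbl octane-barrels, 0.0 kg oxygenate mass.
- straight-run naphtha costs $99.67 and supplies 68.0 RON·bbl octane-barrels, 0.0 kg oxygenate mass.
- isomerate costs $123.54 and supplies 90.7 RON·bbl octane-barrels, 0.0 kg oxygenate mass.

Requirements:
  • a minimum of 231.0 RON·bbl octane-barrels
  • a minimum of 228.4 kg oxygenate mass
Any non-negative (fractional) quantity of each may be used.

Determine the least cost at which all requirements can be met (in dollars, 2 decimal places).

$274.40

Let x1 = barrels of MTBE, x2 = barrels of heavy naphtha, x3 = barrels of butane, x4 = barrels of straight-run naphtha, x5 = barrels of isomerate.
Minimize 138.59x1 + 69.74x2 + 88.81x3 + 99.67x4 + 123.54x5 s.t.:
  115.2x1 + 64.9x2 + 91.1x3 + 68x4 + 90.7x5 ≥ 231   (octane-barrels)
  122x1 ≥ 228.4   (oxygenate mass)
  x1, x2, x3, x4, x5 ≥ 0.
The minimum-cost mix takes nothing from heavy naphtha, straight-run naphtha, isomerate — only MTBE, butane. The octane-barrels and oxygenate mass requirements are met with equality.
That vertex is x1 = 1.8721, x3 = 0.16828.
Total cost: 138.59·1.8721 + 88.81·0.16828 = 274.3993.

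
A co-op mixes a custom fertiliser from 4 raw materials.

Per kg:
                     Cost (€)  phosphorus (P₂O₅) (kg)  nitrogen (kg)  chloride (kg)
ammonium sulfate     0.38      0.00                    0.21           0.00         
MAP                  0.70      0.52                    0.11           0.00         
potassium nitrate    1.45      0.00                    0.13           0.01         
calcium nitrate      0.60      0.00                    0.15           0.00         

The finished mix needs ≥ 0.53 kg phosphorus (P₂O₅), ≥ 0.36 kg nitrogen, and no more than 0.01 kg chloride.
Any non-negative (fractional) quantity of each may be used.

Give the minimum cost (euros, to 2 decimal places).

€1.16

Treat it as an LP. Let x1 = kg of ammonium sulfate, x2 = kg of MAP, x3 = kg of potassium nitrate, x4 = kg of calcium nitrate.
Minimize 0.38x1 + 0.7x2 + 1.45x3 + 0.6x4 with:
  0.52x2 ≥ 0.53   (phosphorus (P₂O₅))
  0.21x1 + 0.11x2 + 0.13x3 + 0.15x4 ≥ 0.36   (nitrogen)
  0.01x3 ≤ 0.01   (chloride)
  x1, x2, x3, x4 ≥ 0.
At the optimum only ammonium sulfate, MAP are positive (potassium nitrate, calcium nitrate = 0). Binding constraints: phosphorus (P₂O₅) and nitrogen.
Optimal quantities: ammonium sulfate = 1.18 kg, MAP = 1.019 kg.
Objective = 0.38·1.18 + 0.7·1.019 = 1.1617.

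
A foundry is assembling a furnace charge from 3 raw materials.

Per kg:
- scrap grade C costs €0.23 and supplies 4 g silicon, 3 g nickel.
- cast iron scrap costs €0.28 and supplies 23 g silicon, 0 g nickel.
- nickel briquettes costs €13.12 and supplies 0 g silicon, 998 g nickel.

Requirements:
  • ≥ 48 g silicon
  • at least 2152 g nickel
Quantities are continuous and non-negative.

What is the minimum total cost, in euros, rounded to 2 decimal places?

€28.88

This is a linear program. Let x1 = kg of scrap grade C, x2 = kg of cast iron scrap, x3 = kg of nickel briquettes.
min 0.23x1 + 0.28x2 + 13.12x3 s.t.:
  4x1 + 23x2 ≥ 48   (silicon)
  3x1 + 998x3 ≥ 2152   (nickel)
  x1, x2, x3 ≥ 0.
At the optimum only cast iron scrap, nickel briquettes are positive (scrap grade C = 0). The silicon and nickel requirements are met with equality.
So cast iron scrap = 2.087 kg, nickel briquettes = 2.1563 kg.
Total cost: 0.28·2.087 + 13.12·2.1563 = 28.87502.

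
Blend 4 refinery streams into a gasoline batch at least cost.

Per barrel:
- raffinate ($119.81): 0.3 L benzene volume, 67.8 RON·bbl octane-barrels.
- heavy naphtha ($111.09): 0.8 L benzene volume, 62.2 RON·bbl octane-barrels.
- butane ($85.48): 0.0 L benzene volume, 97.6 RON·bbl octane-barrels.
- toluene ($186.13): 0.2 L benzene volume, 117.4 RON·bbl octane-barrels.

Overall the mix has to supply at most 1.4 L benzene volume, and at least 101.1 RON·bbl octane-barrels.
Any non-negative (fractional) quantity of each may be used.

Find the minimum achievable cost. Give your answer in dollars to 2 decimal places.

Let x1 = barrels of raffinate, x2 = barrels of heavy naphtha, x3 = barrels of butane, x4 = barrels of toluene.
min 119.81x1 + 111.09x2 + 85.48x3 + 186.13x4 s.t.:
  0.3x1 + 0.8x2 + 0.2x4 ≤ 1.4   (benzene volume)
  67.8x1 + 62.2x2 + 97.6x3 + 117.4x4 ≥ 101.1   (octane-barrels)
  x1, x2, x3, x4 ≥ 0.
The optimal basis is {butane}; raffinate, heavy naphtha, toluene drop out. Binding constraint: octane-barrels.
That vertex is x3 = 1.0359.
Cost = 85.48·1.0359 = 88.5487.

$88.55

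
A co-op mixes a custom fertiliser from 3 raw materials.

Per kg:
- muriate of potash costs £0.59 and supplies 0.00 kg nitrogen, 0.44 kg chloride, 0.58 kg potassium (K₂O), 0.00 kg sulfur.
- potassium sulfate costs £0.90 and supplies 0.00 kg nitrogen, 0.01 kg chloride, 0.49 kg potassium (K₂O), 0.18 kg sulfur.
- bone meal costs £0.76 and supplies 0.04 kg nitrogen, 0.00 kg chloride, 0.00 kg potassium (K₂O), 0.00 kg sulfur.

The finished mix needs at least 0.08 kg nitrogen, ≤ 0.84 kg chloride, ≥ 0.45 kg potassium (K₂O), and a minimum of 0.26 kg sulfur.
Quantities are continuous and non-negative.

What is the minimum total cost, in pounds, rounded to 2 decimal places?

This is a linear program. Let x1 = kg of muriate of potash, x2 = kg of potassium sulfate, x3 = kg of bone meal.
Minimize 0.59x1 + 0.9x2 + 0.76x3 with:
  0.04x3 ≥ 0.08   (nitrogen)
  0.44x1 + 0.01x2 ≤ 0.84   (chloride)
  0.58x1 + 0.49x2 ≥ 0.45   (potassium (K₂O))
  0.18x2 ≥ 0.26   (sulfur)
  x1, x2, x3 ≥ 0.
The optimal basis is {potassium sulfate, bone meal}; muriate of potash drops out. The nitrogen and sulfur requirements are met with equality.
So potassium sulfate = 1.444 kg, bone meal = 2 kg.
Cost = 0.9·1.444 + 0.76·2 = 2.8196.

£2.82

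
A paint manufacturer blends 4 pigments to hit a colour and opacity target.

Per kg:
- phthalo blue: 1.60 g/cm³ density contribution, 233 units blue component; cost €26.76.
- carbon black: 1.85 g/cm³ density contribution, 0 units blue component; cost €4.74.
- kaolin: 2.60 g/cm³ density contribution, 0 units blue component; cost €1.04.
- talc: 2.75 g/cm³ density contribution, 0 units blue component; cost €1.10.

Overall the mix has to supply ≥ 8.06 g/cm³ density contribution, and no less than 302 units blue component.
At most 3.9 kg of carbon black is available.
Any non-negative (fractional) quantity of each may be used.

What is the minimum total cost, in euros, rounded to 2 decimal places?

This is a linear program. Let x1 = kg of phthalo blue, x2 = kg of carbon black, x3 = kg of kaolin, x4 = kg of talc.
Minimise 26.76x1 + 4.74x2 + 1.04x3 + 1.1x4 with:
  1.6x1 + 1.85x2 + 2.6x3 + 2.75x4 ≥ 8.06   (density contribution)
  233x1 ≥ 302   (blue component)
  x2 ≤ 3.9
  x1, x2, x3, x4 ≥ 0.
At the optimum only phthalo blue, kaolin are positive (carbon black, talc = 0). The density contribution and blue component requirements are met with equality.
Solving gives x1 = 1.296, x3 = 2.302.
Cost = 26.76·1.296 + 1.04·2.302 = 37.07504.

€37.08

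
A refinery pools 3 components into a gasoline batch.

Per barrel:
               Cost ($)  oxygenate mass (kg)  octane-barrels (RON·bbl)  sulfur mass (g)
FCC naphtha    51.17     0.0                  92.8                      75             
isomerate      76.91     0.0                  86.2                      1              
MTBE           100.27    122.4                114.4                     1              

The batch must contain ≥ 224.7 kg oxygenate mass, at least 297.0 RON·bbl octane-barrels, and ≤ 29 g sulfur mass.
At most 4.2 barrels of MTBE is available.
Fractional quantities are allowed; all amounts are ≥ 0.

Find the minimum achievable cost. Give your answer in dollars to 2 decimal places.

Let x1 = barrels of FCC naphtha, x2 = barrels of isomerate, x3 = barrels of MTBE.
Minimize 51.17x1 + 76.91x2 + 100.27x3 with:
  122.4x3 ≥ 224.7   (oxygenate mass)
  92.8x1 + 86.2x2 + 114.4x3 ≥ 297   (octane-barrels)
  75x1 + 1x2 + 1x3 ≤ 29   (sulfur mass)
  x3 ≤ 4.2
  x1, x2, x3 ≥ 0.
At the optimum only FCC naphtha, MTBE are positive (isomerate = 0). There the octane-barrels and sulfur mass constraints are tight.
That vertex is x1 = 0.3559, x3 = 2.3075.
Cost = 51.17·0.3559 + 100.27·2.3075 = 249.5844.

$249.58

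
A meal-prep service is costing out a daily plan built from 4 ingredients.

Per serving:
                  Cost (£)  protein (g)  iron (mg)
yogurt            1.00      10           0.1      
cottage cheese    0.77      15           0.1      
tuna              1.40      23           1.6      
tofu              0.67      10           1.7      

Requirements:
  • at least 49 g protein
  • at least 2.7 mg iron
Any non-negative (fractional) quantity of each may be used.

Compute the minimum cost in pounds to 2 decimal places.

£2.74

Let x1 = servings of yogurt, x2 = servings of cottage cheese, x3 = servings of tuna, x4 = servings of tofu.
Minimize 1x1 + 0.77x2 + 1.4x3 + 0.67x4 subject to:
  10x1 + 15x2 + 23x3 + 10x4 ≥ 49   (protein)
  0.1x1 + 0.1x2 + 1.6x3 + 1.7x4 ≥ 2.7   (iron)
  x1, x2, x3, x4 ≥ 0.
At the optimum only cottage cheese, tofu are positive (yogurt, tuna = 0). Binding constraints: protein and iron.
That vertex is x2 = 2.298, x4 = 1.453.
Cost = 0.77·2.298 + 0.67·1.453 = 2.7430.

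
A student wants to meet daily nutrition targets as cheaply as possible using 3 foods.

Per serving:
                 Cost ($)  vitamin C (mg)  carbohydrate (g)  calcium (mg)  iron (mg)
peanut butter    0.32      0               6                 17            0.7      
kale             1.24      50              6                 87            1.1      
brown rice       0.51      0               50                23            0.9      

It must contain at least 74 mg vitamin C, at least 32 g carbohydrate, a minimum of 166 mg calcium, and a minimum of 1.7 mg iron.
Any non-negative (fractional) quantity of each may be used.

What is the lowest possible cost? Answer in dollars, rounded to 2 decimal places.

Treat it as an LP. Let x1 = servings of peanut butter, x2 = servings of kale, x3 = servings of brown rice.
Minimise 0.32x1 + 1.24x2 + 0.51x3 with:
  50x2 ≥ 74   (vitamin C)
  6x1 + 6x2 + 50x3 ≥ 32   (carbohydrate)
  17x1 + 87x2 + 23x3 ≥ 166   (calcium)
  0.7x1 + 1.1x2 + 0.9x3 ≥ 1.7   (iron)
  x1, x2, x3 ≥ 0.
The optimal basis is {kale, brown rice}; peanut butter drops out. The carbohydrate and calcium requirements are met with equality.
So kale = 1.796 servings, brown rice = 0.4245 servings.
Cost = 1.24·1.796 + 0.51·0.4245 = 2.4435.

$2.44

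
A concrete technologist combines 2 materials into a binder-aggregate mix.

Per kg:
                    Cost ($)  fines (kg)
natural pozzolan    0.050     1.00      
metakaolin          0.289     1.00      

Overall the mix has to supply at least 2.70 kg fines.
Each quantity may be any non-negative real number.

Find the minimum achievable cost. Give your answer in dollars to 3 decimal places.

$0.135

Let x1 = kg of natural pozzolan, x2 = kg of metakaolin.
Minimise 0.05x1 + 0.289x2 subject to:
  1x1 + 1x2 ≥ 2.7   (fines)
  x1, x2 ≥ 0.
At the optimum only natural pozzolan is positive (metakaolin = 0). Binding constraint: fines.
That vertex is x1 = 2.7.
Cost = 0.05·2.7 = 0.13500.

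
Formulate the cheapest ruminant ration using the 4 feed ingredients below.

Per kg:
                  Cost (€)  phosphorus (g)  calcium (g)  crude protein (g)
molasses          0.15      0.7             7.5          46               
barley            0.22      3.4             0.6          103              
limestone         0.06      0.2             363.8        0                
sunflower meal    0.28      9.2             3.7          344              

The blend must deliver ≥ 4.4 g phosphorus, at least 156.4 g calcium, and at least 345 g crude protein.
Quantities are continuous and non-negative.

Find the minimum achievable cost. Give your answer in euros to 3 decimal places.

€0.306

Treat it as an LP. Let x1 = kg of molasses, x2 = kg of barley, x3 = kg of limestone, x4 = kg of sunflower meal.
Minimise 0.15x1 + 0.22x2 + 0.06x3 + 0.28x4 with:
  0.7x1 + 3.4x2 + 0.2x3 + 9.2x4 ≥ 4.4   (phosphorus)
  7.5x1 + 0.6x2 + 363.8x3 + 3.7x4 ≥ 156.4   (calcium)
  46x1 + 103x2 + 344x4 ≥ 345   (crude protein)
  x1, x2, x3, x4 ≥ 0.
The minimum-cost mix takes nothing from molasses, barley — only limestone, sunflower meal. The calcium and crude protein requirements are met with equality.
Optimal quantities: limestone = 0.4197 kg, sunflower meal = 1.003 kg.
Total cost: 0.06·0.4197 + 0.28·1.003 = 0.30602.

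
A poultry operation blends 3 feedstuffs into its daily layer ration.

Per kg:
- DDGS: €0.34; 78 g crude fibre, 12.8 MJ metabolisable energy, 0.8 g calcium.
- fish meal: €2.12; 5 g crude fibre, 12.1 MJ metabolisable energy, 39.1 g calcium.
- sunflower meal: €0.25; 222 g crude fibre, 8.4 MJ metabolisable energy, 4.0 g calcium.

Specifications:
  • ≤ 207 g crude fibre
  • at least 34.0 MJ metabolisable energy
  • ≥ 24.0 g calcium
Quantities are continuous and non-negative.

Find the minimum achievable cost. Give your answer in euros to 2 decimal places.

€1.90

Let x1 = kg of DDGS, x2 = kg of fish meal, x3 = kg of sunflower meal.
Minimise 0.34x1 + 2.12x2 + 0.25x3 s.t.:
  78x1 + 5x2 + 222x3 ≤ 207   (crude fibre)
  12.8x1 + 12.1x2 + 8.4x3 ≥ 34   (metabolisable energy)
  0.8x1 + 39.1x2 + 4x3 ≥ 24   (calcium)
  x1, x2, x3 ≥ 0.
The optimal mix uses every input. The crude fibre, metabolisable energy, calcium requirements are met with equality.
Solving gives x1 = 1.991, x2 = 0.5505, x3 = 0.2204.
Cost = 0.34·1.991 + 2.12·0.5505 + 0.25·0.2204 = 1.8991.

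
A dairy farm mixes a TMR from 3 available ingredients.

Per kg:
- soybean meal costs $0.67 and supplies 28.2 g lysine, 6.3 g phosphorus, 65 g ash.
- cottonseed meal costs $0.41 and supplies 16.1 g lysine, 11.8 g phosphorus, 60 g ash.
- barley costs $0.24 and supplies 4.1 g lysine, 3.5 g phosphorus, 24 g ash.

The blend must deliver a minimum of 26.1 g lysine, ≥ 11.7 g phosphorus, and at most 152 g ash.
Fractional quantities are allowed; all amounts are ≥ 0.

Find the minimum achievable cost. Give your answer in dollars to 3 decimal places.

$0.640

This is a linear program. Let x1 = kg of soybean meal, x2 = kg of cottonseed meal, x3 = kg of barley.
min 0.67x1 + 0.41x2 + 0.24x3 subject to:
  28.2x1 + 16.1x2 + 4.1x3 ≥ 26.1   (lysine)
  6.3x1 + 11.8x2 + 3.5x3 ≥ 11.7   (phosphorus)
  65x1 + 60x2 + 24x3 ≤ 152   (ash)
  x1, x2, x3 ≥ 0.
The minimum-cost mix takes nothing from barley — only soybean meal, cottonseed meal. There the lysine and phosphorus constraints are tight.
Optimal quantities: soybean meal = 0.5171 kg, cottonseed meal = 0.7155 kg.
Cost = 0.67·0.5171 + 0.41·0.7155 = 0.63981.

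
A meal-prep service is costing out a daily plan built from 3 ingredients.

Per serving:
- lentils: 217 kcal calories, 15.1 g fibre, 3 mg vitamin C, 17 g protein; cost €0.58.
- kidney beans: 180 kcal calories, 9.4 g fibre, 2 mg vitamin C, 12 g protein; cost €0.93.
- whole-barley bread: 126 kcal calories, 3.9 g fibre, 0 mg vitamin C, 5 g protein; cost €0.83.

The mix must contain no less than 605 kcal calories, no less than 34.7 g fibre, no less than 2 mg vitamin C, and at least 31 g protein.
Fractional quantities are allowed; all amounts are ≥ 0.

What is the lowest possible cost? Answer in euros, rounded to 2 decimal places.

This is a linear program. Let x1 = servings of lentils, x2 = servings of kidney beans, x3 = servings of whole-barley bread.
Minimise 0.58x1 + 0.93x2 + 0.83x3 with:
  217x1 + 180x2 + 126x3 ≥ 605   (calories)
  15.1x1 + 9.4x2 + 3.9x3 ≥ 34.7   (fibre)
  3x1 + 2x2 ≥ 2   (vitamin C)
  17x1 + 12x2 + 5x3 ≥ 31   (protein)
  x1, x2, x3 ≥ 0.
The optimal basis is {lentils}; kidney beans, whole-barley bread drop out. The calories requirement is met with equality.
Solving gives x1 = 2.788.
Hence cost = 0.58·2.788 = €1.6170.

€1.62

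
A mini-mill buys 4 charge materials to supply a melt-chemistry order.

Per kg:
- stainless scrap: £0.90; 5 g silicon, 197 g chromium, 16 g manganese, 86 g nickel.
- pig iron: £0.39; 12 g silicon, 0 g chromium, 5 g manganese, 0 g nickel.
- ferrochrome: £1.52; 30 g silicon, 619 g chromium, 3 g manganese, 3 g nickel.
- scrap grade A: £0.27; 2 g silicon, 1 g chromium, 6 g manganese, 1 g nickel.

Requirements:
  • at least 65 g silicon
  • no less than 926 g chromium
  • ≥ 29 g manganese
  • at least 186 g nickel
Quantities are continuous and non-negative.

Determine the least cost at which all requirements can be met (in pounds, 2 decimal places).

£4.13

Treat it as an LP. Let x1 = kg of stainless scrap, x2 = kg of pig iron, x3 = kg of ferrochrome, x4 = kg of scrap grade A.
Minimize 0.9x1 + 0.39x2 + 1.52x3 + 0.27x4 s.t.:
  5x1 + 12x2 + 30x3 + 2x4 ≥ 65   (silicon)
  197x1 + 619x3 + 1x4 ≥ 926   (chromium)
  16x1 + 5x2 + 3x3 + 6x4 ≥ 29   (manganese)
  86x1 + 3x3 + 1x4 ≥ 186   (nickel)
  x1, x2, x3, x4 ≥ 0.
The cheapest feasible vertex uses only stainless scrap, pig iron, ferrochrome; scrap grade A is not used. There the silicon, chromium, nickel constraints are tight.
Solving gives x1 = 2.134, x2 = 2.486, x3 = 0.8167.
Hence cost = 0.9·2.134 + 0.39·2.486 + 1.52·0.8167 = £4.1315.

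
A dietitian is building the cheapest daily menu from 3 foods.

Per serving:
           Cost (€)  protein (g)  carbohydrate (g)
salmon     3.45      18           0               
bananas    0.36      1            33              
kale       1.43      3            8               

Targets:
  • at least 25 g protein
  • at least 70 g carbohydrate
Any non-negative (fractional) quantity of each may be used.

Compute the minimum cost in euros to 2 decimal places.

Let x1 = servings of salmon, x2 = servings of bananas, x3 = servings of kale.
Minimize 3.45x1 + 0.36x2 + 1.43x3 with:
  18x1 + 1x2 + 3x3 ≥ 25   (protein)
  33x2 + 8x3 ≥ 70   (carbohydrate)
  x1, x2, x3 ≥ 0.
At the optimum only salmon, bananas are positive (kale = 0). The protein and carbohydrate requirements are met with equality.
Optimal quantities: salmon = 1.271 servings, bananas = 2.121 servings.
Total cost: 3.45·1.271 + 0.36·2.121 = 5.1485.

€5.15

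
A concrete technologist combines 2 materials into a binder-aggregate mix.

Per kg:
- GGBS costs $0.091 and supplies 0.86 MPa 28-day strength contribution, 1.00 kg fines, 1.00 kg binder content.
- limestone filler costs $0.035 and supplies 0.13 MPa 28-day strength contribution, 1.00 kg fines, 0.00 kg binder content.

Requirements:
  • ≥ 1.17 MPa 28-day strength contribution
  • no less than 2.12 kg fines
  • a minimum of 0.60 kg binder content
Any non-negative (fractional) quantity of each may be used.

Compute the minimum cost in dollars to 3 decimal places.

Let x1 = kg of GGBS, x2 = kg of limestone filler.
Minimise 0.091x1 + 0.035x2 with:
  0.86x1 + 0.13x2 ≥ 1.17   (28-day strength contribution)
  1x1 + 1x2 ≥ 2.12   (fines)
  1x1 ≥ 0.6   (binder content)
  x1, x2 ≥ 0.
Both inputs are positive at the optimum. Binding constraints: 28-day strength contribution and fines.
Optimal quantities: GGBS = 1.225 kg, limestone filler = 0.8948 kg.
Objective = 0.091·1.225 + 0.035·0.8948 = 0.14279.

$0.143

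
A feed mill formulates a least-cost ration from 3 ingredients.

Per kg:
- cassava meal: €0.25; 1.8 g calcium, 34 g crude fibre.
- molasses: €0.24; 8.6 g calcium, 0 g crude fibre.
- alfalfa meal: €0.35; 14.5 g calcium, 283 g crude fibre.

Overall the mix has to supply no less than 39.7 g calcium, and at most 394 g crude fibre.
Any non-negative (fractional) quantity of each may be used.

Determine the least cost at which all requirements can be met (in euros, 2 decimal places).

Let x1 = kg of cassava meal, x2 = kg of molasses, x3 = kg of alfalfa meal.
min 0.25x1 + 0.24x2 + 0.35x3 s.t.:
  1.8x1 + 8.6x2 + 14.5x3 ≥ 39.7   (calcium)
  34x1 + 283x3 ≤ 394   (crude fibre)
  x1, x2, x3 ≥ 0.
The cheapest feasible vertex uses only molasses, alfalfa meal; cassava meal is not used. There the calcium and crude fibre constraints are tight.
Solving gives x2 = 2.269, x3 = 1.392.
Total cost: 0.24·2.269 + 0.35·1.392 = 1.0318.

€1.03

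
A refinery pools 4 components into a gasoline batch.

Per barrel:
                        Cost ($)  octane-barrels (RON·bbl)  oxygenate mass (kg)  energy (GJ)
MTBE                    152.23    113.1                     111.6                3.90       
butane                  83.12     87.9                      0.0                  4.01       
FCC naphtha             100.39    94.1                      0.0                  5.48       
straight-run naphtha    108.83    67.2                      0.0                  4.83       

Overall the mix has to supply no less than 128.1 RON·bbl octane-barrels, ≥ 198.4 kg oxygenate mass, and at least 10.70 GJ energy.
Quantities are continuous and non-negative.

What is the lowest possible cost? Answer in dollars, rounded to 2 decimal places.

Set it up as a linear program. Let x1 = barrels of MTBE, x2 = barrels of butane, x3 = barrels of FCC naphtha, x4 = barrels of straight-run naphtha.
Minimize 152.23x1 + 83.12x2 + 100.39x3 + 108.83x4 with:
  113.1x1 + 87.9x2 + 94.1x3 + 67.2x4 ≥ 128.1   (octane-barrels)
  111.6x1 ≥ 198.4   (oxygenate mass)
  3.9x1 + 4.01x2 + 5.48x3 + 4.83x4 ≥ 10.7   (energy)
  x1, x2, x3, x4 ≥ 0.
At the optimum only MTBE, FCC naphtha are positive (butane, straight-run naphtha = 0). There the oxygenate mass and energy constraints are tight.
Solving gives x1 = 1.77778, x3 = 0.687348.
Hence cost = 152.23·1.77778 + 100.39·0.687348 = $339.6343.

$339.63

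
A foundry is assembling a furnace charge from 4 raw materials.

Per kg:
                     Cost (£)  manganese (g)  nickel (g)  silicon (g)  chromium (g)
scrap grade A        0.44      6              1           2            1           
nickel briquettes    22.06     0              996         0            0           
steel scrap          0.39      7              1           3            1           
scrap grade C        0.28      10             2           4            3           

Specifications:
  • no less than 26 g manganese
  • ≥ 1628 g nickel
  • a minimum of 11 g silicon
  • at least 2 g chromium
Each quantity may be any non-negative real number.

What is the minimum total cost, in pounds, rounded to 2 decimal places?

£36.71

This is a linear program. Let x1 = kg of scrap grade A, x2 = kg of nickel briquettes, x3 = kg of steel scrap, x4 = kg of scrap grade C.
Minimize 0.44x1 + 22.06x2 + 0.39x3 + 0.28x4 s.t.:
  6x1 + 7x3 + 10x4 ≥ 26   (manganese)
  1x1 + 996x2 + 1x3 + 2x4 ≥ 1628   (nickel)
  2x1 + 3x3 + 4x4 ≥ 11   (silicon)
  1x1 + 1x3 + 3x4 ≥ 2   (chromium)
  x1, x2, x3, x4 ≥ 0.
The optimal basis is {nickel briquettes, scrap grade C}; scrap grade A, steel scrap drop out. There the nickel and silicon constraints are tight.
So nickel briquettes = 1.629 kg, scrap grade C = 2.75 kg.
Objective = 22.06·1.629 + 0.28·2.75 = 36.7057.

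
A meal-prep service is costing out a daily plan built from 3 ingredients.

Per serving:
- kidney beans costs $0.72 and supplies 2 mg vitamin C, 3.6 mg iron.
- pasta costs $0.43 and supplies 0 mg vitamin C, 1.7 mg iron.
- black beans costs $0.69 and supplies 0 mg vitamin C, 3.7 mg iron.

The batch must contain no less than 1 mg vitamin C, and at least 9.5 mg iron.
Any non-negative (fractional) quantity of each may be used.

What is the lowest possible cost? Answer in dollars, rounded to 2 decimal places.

$1.80

Let x1 = servings of kidney beans, x2 = servings of pasta, x3 = servings of black beans.
min 0.72x1 + 0.43x2 + 0.69x3 subject to:
  2x1 ≥ 1   (vitamin C)
  3.6x1 + 1.7x2 + 3.7x3 ≥ 9.5   (iron)
  x1, x2, x3 ≥ 0.
The cheapest feasible vertex uses only kidney beans, black beans; pasta is not used. Binding constraints: vitamin C and iron.
Optimal quantities: kidney beans = 0.5 servings, black beans = 2.081 servings.
Total cost: 0.72·0.5 + 0.69·2.081 = 1.7959.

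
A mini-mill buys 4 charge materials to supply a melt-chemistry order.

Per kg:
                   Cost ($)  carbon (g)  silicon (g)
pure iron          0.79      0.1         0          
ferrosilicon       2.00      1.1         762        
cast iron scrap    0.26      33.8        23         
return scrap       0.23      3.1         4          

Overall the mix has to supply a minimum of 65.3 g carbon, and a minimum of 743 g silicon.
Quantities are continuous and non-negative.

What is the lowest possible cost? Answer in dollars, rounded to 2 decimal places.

$2.33

Set it up as a linear program. Let x1 = kg of pure iron, x2 = kg of ferrosilicon, x3 = kg of cast iron scrap, x4 = kg of return scrap.
Minimize 0.79x1 + 2x2 + 0.26x3 + 0.23x4 subject to:
  0.1x1 + 1.1x2 + 33.8x3 + 3.1x4 ≥ 65.3   (carbon)
  762x2 + 23x3 + 4x4 ≥ 743   (silicon)
  x1, x2, x3, x4 ≥ 0.
At the optimum only ferrosilicon, cast iron scrap are positive (pure iron, return scrap = 0). There the carbon and silicon constraints are tight.
That vertex is x2 = 0.9177, x3 = 1.902.
Total cost: 2·0.9177 + 0.26·1.902 = 2.3299.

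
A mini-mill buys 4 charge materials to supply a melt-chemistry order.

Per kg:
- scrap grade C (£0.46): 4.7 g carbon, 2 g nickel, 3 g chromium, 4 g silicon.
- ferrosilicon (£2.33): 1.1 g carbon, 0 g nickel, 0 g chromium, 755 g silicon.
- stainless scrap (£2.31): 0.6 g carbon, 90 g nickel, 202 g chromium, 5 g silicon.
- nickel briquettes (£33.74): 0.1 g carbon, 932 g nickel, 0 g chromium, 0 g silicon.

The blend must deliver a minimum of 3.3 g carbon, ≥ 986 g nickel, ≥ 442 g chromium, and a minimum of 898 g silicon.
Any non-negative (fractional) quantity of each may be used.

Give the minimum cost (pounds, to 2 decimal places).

Set it up as a linear program. Let x1 = kg of scrap grade C, x2 = kg of ferrosilicon, x3 = kg of stainless scrap, x4 = kg of nickel briquettes.
min 0.46x1 + 2.33x2 + 2.31x3 + 33.74x4 with:
  4.7x1 + 1.1x2 + 0.6x3 + 0.1x4 ≥ 3.3   (carbon)
  2x1 + 90x3 + 932x4 ≥ 986   (nickel)
  3x1 + 202x3 ≥ 442   (chromium)
  4x1 + 755x2 + 5x3 ≥ 898   (silicon)
  x1, x2, x3, x4 ≥ 0.
The optimal basis is {ferrosilicon, stainless scrap}; scrap grade C, nickel briquettes drop out. Binding constraints: nickel and silicon.
Solving gives x2 = 1.1169, x3 = 10.956.
Total cost: 2.33·1.1169 + 2.31·10.956 = 27.9107.

£27.91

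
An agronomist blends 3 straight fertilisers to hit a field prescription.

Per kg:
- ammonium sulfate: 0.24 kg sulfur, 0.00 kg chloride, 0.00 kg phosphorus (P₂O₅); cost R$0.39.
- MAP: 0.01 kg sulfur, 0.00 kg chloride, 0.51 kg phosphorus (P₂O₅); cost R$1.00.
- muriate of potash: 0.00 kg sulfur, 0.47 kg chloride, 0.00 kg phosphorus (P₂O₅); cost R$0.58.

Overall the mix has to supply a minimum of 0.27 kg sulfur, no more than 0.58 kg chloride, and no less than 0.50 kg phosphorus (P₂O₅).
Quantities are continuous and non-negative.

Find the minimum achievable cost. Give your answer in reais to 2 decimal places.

Let x1 = kg of ammonium sulfate, x2 = kg of MAP, x3 = kg of muriate of potash.
Minimize 0.39x1 + 1x2 + 0.58x3 subject to:
  0.24x1 + 0.01x2 ≥ 0.27   (sulfur)
  0.47x3 ≤ 0.58   (chloride)
  0.51x2 ≥ 0.5   (phosphorus (P₂O₅))
  x1, x2, x3 ≥ 0.
The cheapest feasible vertex uses only ammonium sulfate, MAP; muriate of potash is not used. The sulfur and phosphorus (P₂O₅) requirements are met with equality.
Optimal quantities: ammonium sulfate = 1.084 kg, MAP = 0.9804 kg.
Hence cost = 0.39·1.084 + 1·0.9804 = R$1.4032.

R$1.40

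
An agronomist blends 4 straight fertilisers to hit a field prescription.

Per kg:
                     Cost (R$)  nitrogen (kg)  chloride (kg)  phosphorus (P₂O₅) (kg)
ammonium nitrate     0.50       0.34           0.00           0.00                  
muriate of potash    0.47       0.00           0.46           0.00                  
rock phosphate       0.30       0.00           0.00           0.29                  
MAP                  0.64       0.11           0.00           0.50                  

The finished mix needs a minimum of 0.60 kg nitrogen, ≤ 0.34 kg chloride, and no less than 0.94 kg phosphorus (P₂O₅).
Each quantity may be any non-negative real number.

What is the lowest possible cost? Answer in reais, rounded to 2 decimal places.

Let x1 = kg of ammonium nitrate, x2 = kg of muriate of potash, x3 = kg of rock phosphate, x4 = kg of MAP.
Minimize 0.5x1 + 0.47x2 + 0.3x3 + 0.64x4 s.t.:
  0.34x1 + 0.11x4 ≥ 0.6   (nitrogen)
  0.46x2 ≤ 0.34   (chloride)
  0.29x3 + 0.5x4 ≥ 0.94   (phosphorus (P₂O₅))
  x1, x2, x3, x4 ≥ 0.
The minimum-cost mix takes nothing from muriate of potash, rock phosphate — only ammonium nitrate, MAP. Binding constraints: nitrogen and phosphorus (P₂O₅).
Solving gives x1 = 1.156, x4 = 1.88.
Hence cost = 0.5·1.156 + 0.64·1.88 = R$1.7812.

R$1.78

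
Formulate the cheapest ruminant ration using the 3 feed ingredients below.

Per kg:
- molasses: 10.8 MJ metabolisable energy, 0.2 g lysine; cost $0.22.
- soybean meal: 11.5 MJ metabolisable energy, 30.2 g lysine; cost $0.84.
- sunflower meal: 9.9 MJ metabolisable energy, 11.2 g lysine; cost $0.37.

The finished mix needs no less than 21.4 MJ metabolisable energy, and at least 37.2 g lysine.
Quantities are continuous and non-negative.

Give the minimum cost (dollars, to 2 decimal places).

$1.11

Let x1 = kg of molasses, x2 = kg of soybean meal, x3 = kg of sunflower meal.
Minimise 0.22x1 + 0.84x2 + 0.37x3 with:
  10.8x1 + 11.5x2 + 9.9x3 ≥ 21.4   (metabolisable energy)
  0.2x1 + 30.2x2 + 11.2x3 ≥ 37.2   (lysine)
  x1, x2, x3 ≥ 0.
At the optimum only soybean meal, sunflower meal are positive (molasses = 0). There the metabolisable energy and lysine constraints are tight.
Solving gives x2 = 0.7557, x3 = 1.284.
Objective = 0.84·0.7557 + 0.37·1.284 = 1.1099.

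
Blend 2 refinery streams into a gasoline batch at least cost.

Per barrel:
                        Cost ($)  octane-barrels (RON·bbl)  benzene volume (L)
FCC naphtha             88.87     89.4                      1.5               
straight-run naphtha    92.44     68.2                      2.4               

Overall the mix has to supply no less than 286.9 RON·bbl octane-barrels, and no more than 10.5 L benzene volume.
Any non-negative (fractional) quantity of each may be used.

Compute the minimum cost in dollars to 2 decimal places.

$285.20

Let x1 = barrels of FCC naphtha, x2 = barrels of straight-run naphtha.
Minimise 88.87x1 + 92.44x2 with:
  89.4x1 + 68.2x2 ≥ 286.9   (octane-barrels)
  1.5x1 + 2.4x2 ≤ 10.5   (benzene volume)
  x1, x2 ≥ 0.
The cheapest feasible vertex uses only FCC naphtha; straight-run naphtha is not used. Binding constraint: octane-barrels.
Solving gives x1 = 3.2092.
Hence cost = 88.87·3.2092 = $285.2016.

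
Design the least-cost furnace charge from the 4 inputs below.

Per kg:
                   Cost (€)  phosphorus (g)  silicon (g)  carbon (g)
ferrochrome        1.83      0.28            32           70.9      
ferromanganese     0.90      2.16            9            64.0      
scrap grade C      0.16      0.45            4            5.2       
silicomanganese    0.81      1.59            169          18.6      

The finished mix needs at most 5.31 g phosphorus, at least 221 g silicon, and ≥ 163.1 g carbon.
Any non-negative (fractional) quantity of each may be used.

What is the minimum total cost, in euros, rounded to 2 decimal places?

Let x1 = kg of ferrochrome, x2 = kg of ferromanganese, x3 = kg of scrap grade C, x4 = kg of silicomanganese.
Minimise 1.83x1 + 0.9x2 + 0.16x3 + 0.81x4 with:
  0.28x1 + 2.16x2 + 0.45x3 + 1.59x4 ≤ 5.31   (phosphorus)
  32x1 + 9x2 + 4x3 + 169x4 ≥ 221   (silicon)
  70.9x1 + 64x2 + 5.2x3 + 18.6x4 ≥ 163.1   (carbon)
  x1, x2, x3, x4 ≥ 0.
The cheapest feasible vertex uses only ferrochrome, ferromanganese, silicomanganese; scrap grade C is not used. There the phosphorus, silicon, carbon constraints are tight.
Optimal quantities: ferrochrome = 0.5982 kg, ferromanganese = 1.563 kg, silicomanganese = 1.111 kg.
Cost = 1.83·0.5982 + 0.9·1.563 + 0.81·1.111 = 3.4013.

€3.40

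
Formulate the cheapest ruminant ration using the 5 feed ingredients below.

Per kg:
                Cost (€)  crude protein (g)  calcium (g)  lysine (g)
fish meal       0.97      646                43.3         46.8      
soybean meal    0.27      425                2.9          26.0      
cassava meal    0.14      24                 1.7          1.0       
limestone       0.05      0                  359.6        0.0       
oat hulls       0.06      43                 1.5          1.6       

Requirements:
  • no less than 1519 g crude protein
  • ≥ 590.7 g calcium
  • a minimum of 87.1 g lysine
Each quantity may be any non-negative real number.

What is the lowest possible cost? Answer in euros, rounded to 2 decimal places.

€1.05

Set it up as a linear program. Let x1 = kg of fish meal, x2 = kg of soybean meal, x3 = kg of cassava meal, x4 = kg of limestone, x5 = kg of oat hulls.
Minimize 0.97x1 + 0.27x2 + 0.14x3 + 0.05x4 + 0.06x5 with:
  646x1 + 425x2 + 24x3 + 43x5 ≥ 1519   (crude protein)
  43.3x1 + 2.9x2 + 1.7x3 + 359.6x4 + 1.5x5 ≥ 590.7   (calcium)
  46.8x1 + 26x2 + 1x3 + 1.6x5 ≥ 87.1   (lysine)
  x1, x2, x3, x4, x5 ≥ 0.
The optimal basis is {soybean meal, limestone}; fish meal, cassava meal, oat hulls drop out. The crude protein and calcium requirements are met with equality.
That vertex is x2 = 3.574, x4 = 1.614.
Cost = 0.27·3.574 + 0.05·1.614 = 1.0457.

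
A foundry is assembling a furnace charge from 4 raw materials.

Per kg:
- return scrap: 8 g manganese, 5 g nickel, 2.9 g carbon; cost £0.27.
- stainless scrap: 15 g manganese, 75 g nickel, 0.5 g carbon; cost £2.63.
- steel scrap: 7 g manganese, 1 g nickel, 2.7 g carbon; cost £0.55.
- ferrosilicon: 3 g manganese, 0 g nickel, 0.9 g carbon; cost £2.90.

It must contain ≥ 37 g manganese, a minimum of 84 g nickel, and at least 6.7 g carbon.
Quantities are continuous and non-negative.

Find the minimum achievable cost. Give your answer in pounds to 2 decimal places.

£3.22

Let x1 = kg of return scrap, x2 = kg of stainless scrap, x3 = kg of steel scrap, x4 = kg of ferrosilicon.
Minimise 0.27x1 + 2.63x2 + 0.55x3 + 2.9x4 s.t.:
  8x1 + 15x2 + 7x3 + 3x4 ≥ 37   (manganese)
  5x1 + 75x2 + 1x3 ≥ 84   (nickel)
  2.9x1 + 0.5x2 + 2.7x3 + 0.9x4 ≥ 6.7   (carbon)
  x1, x2, x3, x4 ≥ 0.
The cheapest feasible vertex uses only return scrap, stainless scrap; steel scrap, ferrosilicon are not used. The manganese and nickel requirements are met with equality.
Optimal quantities: return scrap = 2.886 kg, stainless scrap = 0.9276 kg.
Cost = 0.27·2.886 + 2.63·0.9276 = 3.2188.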